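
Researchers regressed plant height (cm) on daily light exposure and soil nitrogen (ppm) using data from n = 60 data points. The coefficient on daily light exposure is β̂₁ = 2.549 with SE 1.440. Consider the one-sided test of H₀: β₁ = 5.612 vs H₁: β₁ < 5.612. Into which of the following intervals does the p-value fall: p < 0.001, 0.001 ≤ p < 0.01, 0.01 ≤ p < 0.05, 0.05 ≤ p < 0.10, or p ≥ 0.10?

0.01 ≤ p < 0.05

t = (2.549 − 5.612) / 1.440 = -2.127.
df = n − k − 1 = 60 − 2 − 1 = 57.
One-sided p = P(T_{57} < t) ≈ 0.0189.
So 0.01 ≤ p < 0.05.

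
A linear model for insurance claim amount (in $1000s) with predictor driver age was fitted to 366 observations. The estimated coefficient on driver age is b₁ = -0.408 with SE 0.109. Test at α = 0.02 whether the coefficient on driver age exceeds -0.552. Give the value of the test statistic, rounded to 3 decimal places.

t = 1.321

H₀: β₁ = -0.552 vs H₁: β₁ > -0.552.
t = (b₁ − β₁⁰)/SE = (-0.408 − (-0.552)) / 0.109 = 1.321.
df = n − 2 = 366 − 2 = 364.
One-sided p ≈ 0.0936, which is ≥ 0.02, so fail to reject H₀.
The data do not give significant evidence that the true slope on driver age exceeds -0.552 $1000s per unit.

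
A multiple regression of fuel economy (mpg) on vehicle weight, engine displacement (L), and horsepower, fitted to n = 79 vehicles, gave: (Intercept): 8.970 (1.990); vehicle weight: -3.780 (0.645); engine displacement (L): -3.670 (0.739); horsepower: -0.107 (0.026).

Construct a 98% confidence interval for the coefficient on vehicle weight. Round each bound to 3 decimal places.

Read off: b = -3.780, SE = 0.645 for vehicle weight.
df = n − k − 1 = 79 − 3 − 1 = 75.
t* = t_{0.01, 75} = 2.377102.
Margin = t* × SE = 2.377102 × 0.645 = 1.53323.
CI: -3.780 ± 1.53323 → (-5.313, -2.247).

(-5.313, -2.247)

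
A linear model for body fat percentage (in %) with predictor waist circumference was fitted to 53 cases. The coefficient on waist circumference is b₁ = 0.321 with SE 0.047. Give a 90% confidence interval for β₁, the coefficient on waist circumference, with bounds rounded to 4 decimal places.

(0.2423, 0.3997)

df = n − 2 = 53 − 2 = 51.
t* = t_{0.05, 51} = 1.675285.
Margin = t* × SE = 1.675285 × 0.047 = 0.078738.
CI: 0.321 ± 0.078738 → (0.2423, 0.3997).
With 90% confidence, each one-unit increase in waist circumference is associated with a change of between 0.2423 and 0.3997 % in body fat percentage.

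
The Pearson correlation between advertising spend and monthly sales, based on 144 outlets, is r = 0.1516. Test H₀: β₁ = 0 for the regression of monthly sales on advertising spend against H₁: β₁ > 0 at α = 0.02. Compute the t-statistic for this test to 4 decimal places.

t = r·√(n − 2)/√(1 − r²) = 0.1516·√142/√0.977017 = 1.8276.
df = n − 2 = 142.
One-sided p ≈ 0.0349, which is ≥ 0.02, so fail to reject H₀.
The data do not give significant evidence of a linear association between advertising spend and monthly sales.

t = 1.8276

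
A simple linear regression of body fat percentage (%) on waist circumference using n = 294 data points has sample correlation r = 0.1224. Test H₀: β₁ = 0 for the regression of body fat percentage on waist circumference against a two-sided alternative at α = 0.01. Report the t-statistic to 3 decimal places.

t = r·√(n − 2)/√(1 − r²) = 0.1224·√292/√0.985018 = 2.107.
df = n − 2 = 292.
Two-sided p ≈ 0.0359, which is ≥ 0.01, so fail to reject H₀.
The data do not give significant evidence of a linear association between waist circumference and body fat percentage.

t = 2.107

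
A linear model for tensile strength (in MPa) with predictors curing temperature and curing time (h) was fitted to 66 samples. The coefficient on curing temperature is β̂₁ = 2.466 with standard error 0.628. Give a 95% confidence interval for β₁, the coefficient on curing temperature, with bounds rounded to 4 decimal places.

df = n − k − 1 = 66 − 2 − 1 = 63.
t* = t_{0.025, 63} = 1.998341.
Margin = t* × SE = 1.998341 × 0.628 = 1.254958.
CI: 2.466 ± 1.254958 → (1.2110, 3.7210).
With 95% confidence, each one-unit increase in curing temperature is associated with a change of between 1.2110 and 3.7210 MPa in tensile strength, holding the other predictors fixed.

(1.2110, 3.7210)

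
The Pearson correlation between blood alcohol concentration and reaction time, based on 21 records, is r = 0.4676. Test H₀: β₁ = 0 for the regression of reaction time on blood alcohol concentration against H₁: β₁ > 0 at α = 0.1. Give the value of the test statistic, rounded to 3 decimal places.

t = 2.306

t = r·√(n − 2)/√(1 − r²) = 0.4676·√19/√0.78135 = 2.306.
df = n − 2 = 19.
One-sided p ≈ 0.0163, which is < 0.1, so reject H₀.
There is evidence of a linear association between blood alcohol concentration and reaction time.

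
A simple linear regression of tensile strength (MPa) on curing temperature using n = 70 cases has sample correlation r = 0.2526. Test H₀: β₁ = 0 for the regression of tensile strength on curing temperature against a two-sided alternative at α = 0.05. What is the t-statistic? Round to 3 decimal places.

t = r·√(n − 2)/√(1 − r²) = 0.2526·√68/√0.936193 = 2.153.
df = n − 2 = 68.
Two-sided p ≈ 0.0349, which is < 0.05, so reject H₀.
There is evidence of a linear association between curing temperature and tensile strength.

t = 2.153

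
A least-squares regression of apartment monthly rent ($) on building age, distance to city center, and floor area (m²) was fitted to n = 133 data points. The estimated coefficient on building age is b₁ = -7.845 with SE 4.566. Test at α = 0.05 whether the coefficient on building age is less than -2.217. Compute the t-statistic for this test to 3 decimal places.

t = -1.233

H₀: β₁ = -2.217 vs H₁: β₁ < -2.217.
t = (b₁ − β₁⁰)/SE = (-7.845 − (-2.217)) / 4.566 = -1.233.
df = n − k − 1 = 133 − 3 − 1 = 129.
One-sided p ≈ 0.1100, which is ≥ 0.05, so fail to reject H₀.
The data do not give significant evidence that the true slope on building age is below -2.217 $ per unit, holding the other predictors fixed.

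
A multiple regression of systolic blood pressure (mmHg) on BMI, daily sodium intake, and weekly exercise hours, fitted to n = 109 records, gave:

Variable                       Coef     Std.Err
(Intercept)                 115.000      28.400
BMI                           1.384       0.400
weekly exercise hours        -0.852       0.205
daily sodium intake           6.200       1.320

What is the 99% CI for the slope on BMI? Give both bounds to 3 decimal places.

Read off: b = 1.384, SE = 0.400 for BMI.
df = n − k − 1 = 109 − 3 − 1 = 105.
t* = t_{0.005, 105} = 2.623465.
Margin = t* × SE = 2.623465 × 0.400 = 1.04939.
CI: 1.384 ± 1.04939 → (0.335, 2.433).

(0.335, 2.433)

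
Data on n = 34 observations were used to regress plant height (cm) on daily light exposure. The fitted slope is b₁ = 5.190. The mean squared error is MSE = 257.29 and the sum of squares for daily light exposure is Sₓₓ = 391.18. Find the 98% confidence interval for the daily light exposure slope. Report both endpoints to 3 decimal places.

SE(b₁) = √(MSE/Sₓₓ) = √(257.29/391.18) = 0.811004.
df = n − 2 = 32.
t* = t_{0.01, 32} = 2.448678.
Margin = t* × SE = 2.448678 × 0.811004 = 1.98589.
CI: 5.190 ± 1.98589 → (3.204, 7.176).
With 98% confidence, each one-unit increase in daily light exposure is associated with a change of between 3.204 and 7.176 cm in plant height.

(3.204, 7.176)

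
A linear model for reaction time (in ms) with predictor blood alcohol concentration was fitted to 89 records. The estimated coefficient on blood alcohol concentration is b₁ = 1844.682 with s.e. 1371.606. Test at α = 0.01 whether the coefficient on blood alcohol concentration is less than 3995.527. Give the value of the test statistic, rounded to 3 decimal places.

H₀: β₁ = 3995.527 vs H₁: β₁ < 3995.527.
t = (b₁ − β₁⁰)/SE = (1844.682 − 3995.527) / 1371.606 = -1.568.
df = n − 2 = 89 − 2 = 87.
One-sided p ≈ 0.0602, which is ≥ 0.01, so fail to reject H₀.
The data do not give significant evidence that the true slope on blood alcohol concentration is below 3995.527 ms per unit.

t = -1.568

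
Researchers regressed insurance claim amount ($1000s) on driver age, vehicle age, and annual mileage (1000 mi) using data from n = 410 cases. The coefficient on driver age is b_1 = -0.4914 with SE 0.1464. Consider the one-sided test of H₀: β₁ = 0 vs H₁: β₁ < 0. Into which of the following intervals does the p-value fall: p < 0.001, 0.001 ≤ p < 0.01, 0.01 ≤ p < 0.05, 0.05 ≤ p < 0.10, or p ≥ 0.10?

p < 0.001

t = -0.4914 / 0.1464 = -3.357.
df = n − k − 1 = 410 − 3 − 1 = 406.
One-sided p = P(T_{406} < t) ≈ 0.0004.
So p < 0.001.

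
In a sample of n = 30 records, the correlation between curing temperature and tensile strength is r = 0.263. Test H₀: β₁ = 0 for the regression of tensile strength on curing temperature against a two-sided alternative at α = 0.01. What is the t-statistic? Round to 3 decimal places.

t = r·√(n − 2)/√(1 − r²) = 0.263·√28/√0.930831 = 1.442.
df = n − 2 = 28.
Two-sided p ≈ 0.1603, which is ≥ 0.01, so fail to reject H₀.
The data do not give significant evidence of a linear association between curing temperature and tensile strength.

t = 1.442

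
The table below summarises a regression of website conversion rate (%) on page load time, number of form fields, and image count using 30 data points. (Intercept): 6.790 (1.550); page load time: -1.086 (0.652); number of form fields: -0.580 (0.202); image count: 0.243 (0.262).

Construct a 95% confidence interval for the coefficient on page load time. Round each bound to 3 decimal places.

(-2.426, 0.254)

Read off: b = -1.086, SE = 0.652 for page load time.
df = n − k − 1 = 30 − 3 − 1 = 26.
t* = t_{0.025, 26} = 2.055529.
Margin = t* × SE = 2.055529 × 0.652 = 1.34021.
CI: -1.086 ± 1.34021 → (-2.426, 0.254).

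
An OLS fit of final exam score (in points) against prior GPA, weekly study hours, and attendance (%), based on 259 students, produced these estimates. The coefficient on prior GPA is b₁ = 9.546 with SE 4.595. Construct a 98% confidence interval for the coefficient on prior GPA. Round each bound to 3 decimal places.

df = n − k − 1 = 259 − 3 − 1 = 255.
t* = t_{0.01, 255} = 2.34106.
Margin = t* × SE = 2.34106 × 4.595 = 10.75717.
CI: 9.546 ± 10.75717 → (-1.211, 20.303).
With 98% confidence, each one-unit increase in prior GPA is associated with a change of between -1.211 and 20.303 points in final exam score, holding the other predictors fixed.

(-1.211, 20.303)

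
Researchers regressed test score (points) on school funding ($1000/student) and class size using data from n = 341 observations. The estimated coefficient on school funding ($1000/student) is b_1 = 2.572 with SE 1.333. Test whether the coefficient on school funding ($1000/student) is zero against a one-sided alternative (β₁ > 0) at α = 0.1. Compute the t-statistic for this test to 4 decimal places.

H₀: β₁ = 0 vs H₁: β₁ > 0.
t = (b_1 − β₁⁰)/SE = 2.572 / 1.333 = 1.9295.
df = n − k − 1 = 341 − 2 − 1 = 338.
One-sided p ≈ 0.0273, which is < 0.1, so reject H₀.
There is evidence that the true slope on school funding ($1000/student) is positive, holding the other predictors fixed.

t = 1.9295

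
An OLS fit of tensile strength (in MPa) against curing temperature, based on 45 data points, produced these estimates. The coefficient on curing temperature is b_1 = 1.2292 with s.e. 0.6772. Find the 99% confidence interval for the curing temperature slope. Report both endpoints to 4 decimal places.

(-0.5959, 3.0543)

df = n − 2 = 45 − 2 = 43.
t* = t_{0.005, 43} = 2.695102.
Margin = t* × SE = 2.695102 × 0.6772 = 1.825123.
CI: 1.2292 ± 1.825123 → (-0.5959, 3.0543).
With 99% confidence, each one-unit increase in curing temperature is associated with a change of between -0.5959 and 3.0543 MPa in tensile strength.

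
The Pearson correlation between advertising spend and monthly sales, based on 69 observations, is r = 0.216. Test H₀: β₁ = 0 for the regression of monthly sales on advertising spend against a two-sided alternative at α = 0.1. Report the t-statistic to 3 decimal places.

t = r·√(n − 2)/√(1 − r²) = 0.216·√67/√0.953344 = 1.811.
df = n − 2 = 67.
Two-sided p ≈ 0.0747, which is < 0.1, so reject H₀.
There is evidence of a linear association between advertising spend and monthly sales.

t = 1.811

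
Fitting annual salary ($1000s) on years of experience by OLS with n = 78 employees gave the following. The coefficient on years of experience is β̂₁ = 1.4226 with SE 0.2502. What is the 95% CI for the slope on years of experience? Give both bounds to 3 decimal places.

(0.924, 1.921)

df = n − 2 = 78 − 2 = 76.
t* = t_{0.025, 76} = 1.991673.
Margin = t* × SE = 1.991673 × 0.2502 = 0.49832.
CI: 1.4226 ± 0.49832 → (0.924, 1.921).
With 95% confidence, each one-unit increase in years of experience is associated with a change of between 0.924 and 1.921 $1000s in annual salary.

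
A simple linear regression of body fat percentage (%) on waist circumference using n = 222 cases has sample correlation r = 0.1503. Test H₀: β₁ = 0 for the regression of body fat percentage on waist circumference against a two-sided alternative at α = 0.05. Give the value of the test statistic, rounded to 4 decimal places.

t = 2.2549

t = r·√(n − 2)/√(1 − r²) = 0.1503·√220/√0.97741 = 2.2549.
df = n − 2 = 220.
Two-sided p ≈ 0.0251, which is < 0.05, so reject H₀.
There is evidence of a linear association between waist circumference and body fat percentage.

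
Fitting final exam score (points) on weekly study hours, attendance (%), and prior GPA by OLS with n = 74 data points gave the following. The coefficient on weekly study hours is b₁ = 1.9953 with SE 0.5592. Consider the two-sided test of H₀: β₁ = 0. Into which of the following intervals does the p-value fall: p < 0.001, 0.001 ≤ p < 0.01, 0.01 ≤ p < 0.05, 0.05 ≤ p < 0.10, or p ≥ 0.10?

t = 1.9953 / 0.5592 = 3.568.
df = n − k − 1 = 74 − 3 − 1 = 70.
Two-sided p = 2·P(T_{70} > |t|) ≈ 0.0007.
So p < 0.001.

p < 0.001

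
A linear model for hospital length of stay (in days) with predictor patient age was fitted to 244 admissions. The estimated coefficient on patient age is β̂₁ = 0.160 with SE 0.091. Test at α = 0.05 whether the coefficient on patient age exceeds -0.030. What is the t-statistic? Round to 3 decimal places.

t = 2.088

H₀: β₁ = -0.030 vs H₁: β₁ > -0.030.
t = (β̂₁ − β₁⁰)/SE = (0.160 − (-0.030)) / 0.091 = 2.088.
df = n − 2 = 244 − 2 = 242.
One-sided p ≈ 0.0189, which is < 0.05, so reject H₀.
There is evidence that the true slope on patient age exceeds -0.030 days per unit.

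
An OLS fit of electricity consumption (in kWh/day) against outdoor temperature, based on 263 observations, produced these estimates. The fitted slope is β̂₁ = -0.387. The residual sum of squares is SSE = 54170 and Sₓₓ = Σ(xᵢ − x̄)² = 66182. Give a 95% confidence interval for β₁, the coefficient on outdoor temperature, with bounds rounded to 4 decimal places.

(-0.4973, -0.2767)

MSE = SSE/(n − 2) = 54170/261 = 207.548.
SE(β̂₁) = √(MSE/Sₓₓ) = √(207.548/66182) = 0.0560002.
df = n − 2 = 261.
t* = t_{0.025, 261} = 1.969095.
Margin = t* × SE = 1.969095 × 0.0560002 = 0.110270.
CI: -0.387 ± 0.110270 → (-0.4973, -0.2767).
With 95% confidence, each one-unit increase in outdoor temperature is associated with a change of between -0.4973 and -0.2767 kWh/day in electricity consumption.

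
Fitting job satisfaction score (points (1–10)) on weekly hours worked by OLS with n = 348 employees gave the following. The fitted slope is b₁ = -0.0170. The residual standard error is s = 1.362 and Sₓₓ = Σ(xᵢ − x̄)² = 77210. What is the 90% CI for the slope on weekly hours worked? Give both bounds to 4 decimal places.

SE(b₁) = s/√Sₓₓ = 1.362/√77210 = 0.00490163.
df = n − 2 = 346.
t* = t_{0.05, 346} = 1.649269.
Margin = t* × SE = 1.649269 × 0.00490163 = 0.008084.
CI: -0.0170 ± 0.008084 → (-0.0251, -0.0089).
With 90% confidence, each one-unit increase in weekly hours worked is associated with a change of between -0.0251 and -0.0089 points (1–10) in job satisfaction score.

(-0.0251, -0.0089)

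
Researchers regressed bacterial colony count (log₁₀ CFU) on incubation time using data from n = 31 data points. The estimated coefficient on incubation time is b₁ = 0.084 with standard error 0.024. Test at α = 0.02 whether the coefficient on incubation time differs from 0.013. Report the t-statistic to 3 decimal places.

H₀: β₁ = 0.013 vs H₁: β₁ ≠ 0.013.
t = (b₁ − β₁⁰)/SE = (0.084 − 0.013) / 0.024 = 2.958.
df = n − 2 = 31 − 2 = 29.
Two-sided p ≈ 0.0061, which is < 0.02, so reject H₀.
There is evidence that the true slope on incubation time differs from 0.013 log₁₀ CFU per unit.

t = 2.958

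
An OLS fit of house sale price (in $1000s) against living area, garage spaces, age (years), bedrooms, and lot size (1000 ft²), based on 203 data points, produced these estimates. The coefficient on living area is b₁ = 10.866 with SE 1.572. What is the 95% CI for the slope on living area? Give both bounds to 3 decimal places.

df = n − k − 1 = 203 − 5 − 1 = 197.
t* = t_{0.025, 197} = 1.972079.
Margin = t* × SE = 1.972079 × 1.572 = 3.10011.
CI: 10.866 ± 3.10011 → (7.766, 13.966).
With 95% confidence, each one-unit increase in living area is associated with a change of between 7.766 and 13.966 $1000s in house sale price, holding the other predictors fixed.

(7.766, 13.966)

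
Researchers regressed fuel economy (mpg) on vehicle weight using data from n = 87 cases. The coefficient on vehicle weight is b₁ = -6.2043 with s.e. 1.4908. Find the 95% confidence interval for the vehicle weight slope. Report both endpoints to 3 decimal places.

df = n − 2 = 87 − 2 = 85.
t* = t_{0.025, 85} = 1.988268.
Margin = t* × SE = 1.988268 × 1.4908 = 2.96411.
CI: -6.2043 ± 2.96411 → (-9.168, -3.240).
With 95% confidence, each one-unit increase in vehicle weight is associated with a change of between -9.168 and -3.240 mpg in fuel economy.

(-9.168, -3.240)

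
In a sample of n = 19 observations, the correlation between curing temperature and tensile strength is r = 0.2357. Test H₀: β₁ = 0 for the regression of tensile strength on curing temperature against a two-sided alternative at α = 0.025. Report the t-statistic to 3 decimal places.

t = r·√(n − 2)/√(1 − r²) = 0.2357·√17/√0.944446 = 1.000.
df = n − 2 = 17.
Two-sided p ≈ 0.3313, which is ≥ 0.025, so fail to reject H₀.
The data do not give significant evidence of a linear association between curing temperature and tensile strength.

t = 1.000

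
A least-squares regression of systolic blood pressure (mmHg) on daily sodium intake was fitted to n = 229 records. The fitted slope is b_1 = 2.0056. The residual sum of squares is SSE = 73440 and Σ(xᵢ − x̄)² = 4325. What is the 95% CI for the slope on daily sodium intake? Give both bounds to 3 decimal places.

MSE = SSE/(n − 2) = 73440/227 = 323.524.
SE(b_1) = √(MSE/Sₓₓ) = √(323.524/4325) = 0.273502.
df = n − 2 = 227.
t* = t_{0.025, 227} = 1.97047.
Margin = t* × SE = 1.97047 × 0.273502 = 0.53893.
CI: 2.0056 ± 0.53893 → (1.467, 2.545).
With 95% confidence, each one-unit increase in daily sodium intake is associated with a change of between 1.467 and 2.545 mmHg in systolic blood pressure.

(1.467, 2.545)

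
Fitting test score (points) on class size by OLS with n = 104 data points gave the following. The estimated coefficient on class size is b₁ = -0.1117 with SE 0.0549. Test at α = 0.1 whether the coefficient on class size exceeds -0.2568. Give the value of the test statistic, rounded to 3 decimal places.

H₀: β₁ = -0.2568 vs H₁: β₁ > -0.2568.
t = (b₁ − β₁⁰)/SE = (-0.1117 − (-0.2568)) / 0.0549 = 2.643.
df = n − 2 = 104 − 2 = 102.
One-sided p ≈ 0.0048, which is < 0.1, so reject H₀.
There is evidence that the true slope on class size exceeds -0.2568 points per unit.

t = 2.643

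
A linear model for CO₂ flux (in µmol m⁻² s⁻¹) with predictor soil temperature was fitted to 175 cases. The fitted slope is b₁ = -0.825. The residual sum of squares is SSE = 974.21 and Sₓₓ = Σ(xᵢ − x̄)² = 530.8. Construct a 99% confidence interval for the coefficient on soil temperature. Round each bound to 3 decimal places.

(-1.093, -0.557)

MSE = SSE/(n − 2) = 974.21/173 = 5.63127.
SE(b₁) = √(MSE/Sₓₓ) = √(5.63127/530.8) = 0.103.
df = n − 2 = 173.
t* = t_{0.005, 173} = 2.604546.
Margin = t* × SE = 2.604546 × 0.103 = 0.26827.
CI: -0.825 ± 0.26827 → (-1.093, -0.557).
With 99% confidence, each one-unit increase in soil temperature is associated with a change of between -1.093 and -0.557 µmol m⁻² s⁻¹ in CO₂ flux.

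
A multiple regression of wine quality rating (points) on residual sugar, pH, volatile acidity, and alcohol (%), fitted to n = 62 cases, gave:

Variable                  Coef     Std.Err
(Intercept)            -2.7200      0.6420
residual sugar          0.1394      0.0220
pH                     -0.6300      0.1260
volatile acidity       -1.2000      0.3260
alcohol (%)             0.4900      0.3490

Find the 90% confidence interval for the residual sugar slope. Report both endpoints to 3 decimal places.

Read off: b = 0.1394, SE = 0.0220 for residual sugar.
df = n − k − 1 = 62 − 4 − 1 = 57.
t* = t_{0.05, 57} = 1.672029.
Margin = t* × SE = 1.672029 × 0.0220 = 0.03678.
CI: 0.1394 ± 0.03678 → (0.103, 0.176).

(0.103, 0.176)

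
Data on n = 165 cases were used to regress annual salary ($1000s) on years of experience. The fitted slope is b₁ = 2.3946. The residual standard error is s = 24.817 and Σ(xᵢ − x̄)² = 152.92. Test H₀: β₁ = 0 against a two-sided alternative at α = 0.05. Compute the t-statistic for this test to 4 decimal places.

t = 1.1932

SE(b₁) = s/√Sₓₓ = 24.817/√152.92 = 2.00686.
t = 2.3946 / 2.00686 = 1.1932.
df = n − 2 = 163.
Two-sided p ≈ 0.2345, which is ≥ 0.05, so fail to reject H₀.
The data do not give significant evidence of an association between years of experience and annual salary.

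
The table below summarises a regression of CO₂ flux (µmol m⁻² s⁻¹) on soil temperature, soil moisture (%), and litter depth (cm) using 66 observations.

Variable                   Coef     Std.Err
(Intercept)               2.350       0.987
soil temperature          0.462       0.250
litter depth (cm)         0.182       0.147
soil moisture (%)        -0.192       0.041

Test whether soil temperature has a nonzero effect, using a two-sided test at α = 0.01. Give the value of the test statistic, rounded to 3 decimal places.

t = 1.848

Read off: b = 0.462, SE = 0.250 for soil temperature.
H₀: β₁ = 0 vs H₁: β₁ ≠ 0.
t = 0.462 / 0.250 = 1.848.
df = n − k − 1 = 66 − 3 − 1 = 62.
Two-sided p ≈ 0.0694, which is ≥ 0.01, so fail to reject H₀.
The data do not give significant evidence of an association between soil temperature and CO₂ flux, after adjusting for the other predictors.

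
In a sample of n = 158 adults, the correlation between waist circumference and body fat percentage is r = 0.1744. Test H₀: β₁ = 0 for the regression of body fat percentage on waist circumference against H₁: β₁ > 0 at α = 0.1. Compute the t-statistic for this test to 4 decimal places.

t = 2.2122

t = r·√(n − 2)/√(1 − r²) = 0.1744·√156/√0.969585 = 2.2122.
df = n − 2 = 156.
One-sided p ≈ 0.0142, which is < 0.1, so reject H₀.
There is evidence of a linear association between waist circumference and body fat percentage.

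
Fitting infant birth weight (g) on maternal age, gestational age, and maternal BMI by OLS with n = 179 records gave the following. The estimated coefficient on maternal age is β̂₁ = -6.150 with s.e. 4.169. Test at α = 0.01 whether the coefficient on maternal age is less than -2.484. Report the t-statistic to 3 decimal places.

H₀: β₁ = -2.484 vs H₁: β₁ < -2.484.
t = (β̂₁ − β₁⁰)/SE = (-6.150 − (-2.484)) / 4.169 = -0.879.
df = n − k − 1 = 179 − 3 − 1 = 175.
One-sided p ≈ 0.1902, which is ≥ 0.01, so fail to reject H₀.
The data do not give significant evidence that the true slope on maternal age is below -2.484 g per unit, holding the other predictors fixed.

t = -0.879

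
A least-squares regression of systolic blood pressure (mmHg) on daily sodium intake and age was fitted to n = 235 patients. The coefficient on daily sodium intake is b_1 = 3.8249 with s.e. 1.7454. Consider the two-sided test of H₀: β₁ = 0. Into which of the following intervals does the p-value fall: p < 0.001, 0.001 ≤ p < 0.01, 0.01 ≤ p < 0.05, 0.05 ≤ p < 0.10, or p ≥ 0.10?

t = 3.8249 / 1.7454 = 2.191.
df = n − k − 1 = 235 − 2 − 1 = 232.
Two-sided p = 2·P(T_{232} > |t|) ≈ 0.0294.
So 0.01 ≤ p < 0.05.

0.01 ≤ p < 0.05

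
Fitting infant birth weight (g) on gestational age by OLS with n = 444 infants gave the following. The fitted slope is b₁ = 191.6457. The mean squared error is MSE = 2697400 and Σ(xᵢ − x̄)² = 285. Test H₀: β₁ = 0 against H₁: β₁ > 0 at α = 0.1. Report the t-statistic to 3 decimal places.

SE(b₁) = √(MSE/Sₓₓ) = √(2.6974e+06/285) = 97.286.
t = 191.6457 / 97.286 = 1.970.
df = n − 2 = 442.
One-sided p ≈ 0.0247, which is < 0.1, so reject H₀.
There is evidence that the true slope on gestational age is positive.

t = 1.970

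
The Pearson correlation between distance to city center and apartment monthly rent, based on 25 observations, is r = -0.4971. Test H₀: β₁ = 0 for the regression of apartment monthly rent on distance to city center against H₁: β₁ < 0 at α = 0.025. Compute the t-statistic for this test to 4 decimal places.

t = r·√(n − 2)/√(1 − r²) = -0.4971·√23/√0.752892 = -2.7475.
df = n − 2 = 23.
One-sided p ≈ 0.0057, which is < 0.025, so reject H₀.
There is evidence of a linear association between distance to city center and apartment monthly rent.

t = -2.7475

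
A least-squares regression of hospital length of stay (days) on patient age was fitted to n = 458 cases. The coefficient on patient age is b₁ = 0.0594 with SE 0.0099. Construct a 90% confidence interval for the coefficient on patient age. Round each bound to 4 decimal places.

df = n − 2 = 458 − 2 = 456.
t* = t_{0.05, 456} = 1.648202.
Margin = t* × SE = 1.648202 × 0.0099 = 0.016317.
CI: 0.0594 ± 0.016317 → (0.0431, 0.0757).
With 90% confidence, each one-unit increase in patient age is associated with a change of between 0.0431 and 0.0757 days in hospital length of stay.

(0.0431, 0.0757)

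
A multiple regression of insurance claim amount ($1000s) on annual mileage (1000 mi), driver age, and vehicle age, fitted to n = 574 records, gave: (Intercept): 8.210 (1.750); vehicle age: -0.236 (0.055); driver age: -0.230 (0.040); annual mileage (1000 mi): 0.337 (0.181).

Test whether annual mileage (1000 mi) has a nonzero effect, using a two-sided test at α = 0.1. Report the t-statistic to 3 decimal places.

Read off: b = 0.337, SE = 0.181 for annual mileage (1000 mi).
H₀: β₁ = 0 vs H₁: β₁ ≠ 0.
t = 0.337 / 0.181 = 1.862.
df = n − k − 1 = 574 − 3 − 1 = 570.
Two-sided p ≈ 0.0631, which is < 0.1, so reject H₀.
There is evidence that annual mileage (1000 mi) is associated with insurance claim amount, holding the other predictors fixed.

t = 1.862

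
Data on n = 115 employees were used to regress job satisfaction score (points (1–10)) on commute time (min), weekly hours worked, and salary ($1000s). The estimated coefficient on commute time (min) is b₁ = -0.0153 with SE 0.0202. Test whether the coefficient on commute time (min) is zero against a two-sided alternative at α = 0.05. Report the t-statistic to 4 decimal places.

t = -0.7574

H₀: β₁ = 0 vs H₁: β₁ ≠ 0.
t = (b₁ − β₁⁰)/SE = -0.0153 / 0.0202 = -0.7574.
df = n − k − 1 = 115 − 3 − 1 = 111.
Two-sided p ≈ 0.4504, which is ≥ 0.05, so fail to reject H₀.
The data do not give significant evidence of an association between commute time (min) and job satisfaction score, after adjusting for the other predictors.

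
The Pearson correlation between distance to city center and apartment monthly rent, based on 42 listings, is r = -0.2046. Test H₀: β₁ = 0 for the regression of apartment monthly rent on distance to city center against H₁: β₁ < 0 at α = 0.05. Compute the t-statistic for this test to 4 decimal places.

t = -1.3220

t = r·√(n − 2)/√(1 − r²) = -0.2046·√40/√0.958139 = -1.3220.
df = n − 2 = 40.
One-sided p ≈ 0.0968, which is ≥ 0.05, so fail to reject H₀.
The data do not give significant evidence of a linear association between distance to city center and apartment monthly rent.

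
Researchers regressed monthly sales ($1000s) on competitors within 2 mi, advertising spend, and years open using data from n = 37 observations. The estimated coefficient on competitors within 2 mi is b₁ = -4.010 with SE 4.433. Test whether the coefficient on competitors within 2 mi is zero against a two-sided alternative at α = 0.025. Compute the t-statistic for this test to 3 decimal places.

t = -0.905

H₀: β₁ = 0 vs H₁: β₁ ≠ 0.
t = (b₁ − β₁⁰)/SE = -4.010 / 4.433 = -0.905.
df = n − k − 1 = 37 − 3 − 1 = 33.
Two-sided p ≈ 0.3722, which is ≥ 0.025, so fail to reject H₀.
The data do not give significant evidence of an association between competitors within 2 mi and monthly sales, after adjusting for the other predictors.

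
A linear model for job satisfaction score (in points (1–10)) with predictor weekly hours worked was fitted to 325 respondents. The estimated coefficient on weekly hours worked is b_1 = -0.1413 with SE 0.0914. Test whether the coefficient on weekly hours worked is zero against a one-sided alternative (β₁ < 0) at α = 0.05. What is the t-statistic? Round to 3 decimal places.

t = -1.546

H₀: β₁ = 0 vs H₁: β₁ < 0.
t = (b_1 − β₁⁰)/SE = -0.1413 / 0.0914 = -1.546.
df = n − 2 = 325 − 2 = 323.
One-sided p ≈ 0.0615, which is ≥ 0.05, so fail to reject H₀.
The data do not give significant evidence that the true slope on weekly hours worked is negative.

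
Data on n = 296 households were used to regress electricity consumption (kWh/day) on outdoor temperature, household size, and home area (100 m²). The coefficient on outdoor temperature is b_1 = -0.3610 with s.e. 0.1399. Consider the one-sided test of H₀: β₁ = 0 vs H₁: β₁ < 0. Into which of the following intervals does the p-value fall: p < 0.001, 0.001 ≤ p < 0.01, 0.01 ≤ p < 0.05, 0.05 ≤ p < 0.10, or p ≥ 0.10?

t = -0.3610 / 0.1399 = -2.580.
df = n − k − 1 = 296 − 3 − 1 = 292.
One-sided p = P(T_{292} < t) ≈ 0.0052.
So 0.001 ≤ p < 0.01.

0.001 ≤ p < 0.01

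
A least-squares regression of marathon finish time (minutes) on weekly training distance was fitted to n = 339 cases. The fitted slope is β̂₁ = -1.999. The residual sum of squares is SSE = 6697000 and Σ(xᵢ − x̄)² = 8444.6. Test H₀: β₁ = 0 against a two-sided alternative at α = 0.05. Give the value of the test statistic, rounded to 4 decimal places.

MSE = SSE/(n − 2) = 6697000/337 = 19872.4.
SE(β̂₁) = √(MSE/Sₓₓ) = √(19872.4/8444.6) = 1.53404.
t = -1.999 / 1.53404 = -1.3031.
df = n − 2 = 337.
Two-sided p ≈ 0.1934, which is ≥ 0.05, so fail to reject H₀.
The data do not give significant evidence of an association between weekly training distance and marathon finish time.

t = -1.3031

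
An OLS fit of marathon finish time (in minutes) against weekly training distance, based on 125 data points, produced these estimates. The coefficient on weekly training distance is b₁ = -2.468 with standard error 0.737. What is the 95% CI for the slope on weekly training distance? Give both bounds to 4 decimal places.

(-3.9268, -1.0092)

df = n − 2 = 125 − 2 = 123.
t* = t_{0.025, 123} = 1.979439.
Margin = t* × SE = 1.979439 × 0.737 = 1.458846.
CI: -2.468 ± 1.458846 → (-3.9268, -1.0092).
With 95% confidence, each one-unit increase in weekly training distance is associated with a change of between -3.9268 and -1.0092 minutes in marathon finish time.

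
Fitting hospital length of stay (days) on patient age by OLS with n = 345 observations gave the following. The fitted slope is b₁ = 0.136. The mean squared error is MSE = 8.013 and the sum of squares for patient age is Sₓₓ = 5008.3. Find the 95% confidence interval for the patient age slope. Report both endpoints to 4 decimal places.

(0.0573, 0.2147)

SE(b₁) = √(MSE/Sₓₓ) = √(8.013/5008.3) = 0.0399993.
df = n − 2 = 343.
t* = t_{0.025, 343} = 1.966904.
Margin = t* × SE = 1.966904 × 0.0399993 = 0.078675.
CI: 0.136 ± 0.078675 → (0.0573, 0.2147).
With 95% confidence, each one-unit increase in patient age is associated with a change of between 0.0573 and 0.2147 days in hospital length of stay.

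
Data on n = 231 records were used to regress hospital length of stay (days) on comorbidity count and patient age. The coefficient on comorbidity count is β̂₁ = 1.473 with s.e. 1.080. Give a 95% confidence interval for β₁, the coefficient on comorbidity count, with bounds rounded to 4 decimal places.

(-0.6551, 3.6011)

df = n − k − 1 = 231 − 2 − 1 = 228.
t* = t_{0.025, 228} = 1.970423.
Margin = t* × SE = 1.970423 × 1.080 = 2.128057.
CI: 1.473 ± 2.128057 → (-0.6551, 3.6011).
With 95% confidence, each one-unit increase in comorbidity count is associated with a change of between -0.6551 and 3.6011 days in hospital length of stay, holding the other predictors fixed.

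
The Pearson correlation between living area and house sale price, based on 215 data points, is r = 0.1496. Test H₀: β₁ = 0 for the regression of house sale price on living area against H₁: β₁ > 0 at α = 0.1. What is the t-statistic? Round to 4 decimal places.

t = r·√(n − 2)/√(1 − r²) = 0.1496·√213/√0.97762 = 2.2082.
df = n − 2 = 213.
One-sided p ≈ 0.0141, which is < 0.1, so reject H₀.
There is evidence of a linear association between living area and house sale price.

t = 2.2082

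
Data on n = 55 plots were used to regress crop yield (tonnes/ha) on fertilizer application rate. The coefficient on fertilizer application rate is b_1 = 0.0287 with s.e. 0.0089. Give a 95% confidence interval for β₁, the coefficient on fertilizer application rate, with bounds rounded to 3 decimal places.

df = n − 2 = 55 − 2 = 53.
t* = t_{0.025, 53} = 2.005746.
Margin = t* × SE = 2.005746 × 0.0089 = 0.01785.
CI: 0.0287 ± 0.01785 → (0.011, 0.047).
With 95% confidence, each one-unit increase in fertilizer application rate is associated with a change of between 0.011 and 0.047 tonnes/ha in crop yield.

(0.011, 0.047)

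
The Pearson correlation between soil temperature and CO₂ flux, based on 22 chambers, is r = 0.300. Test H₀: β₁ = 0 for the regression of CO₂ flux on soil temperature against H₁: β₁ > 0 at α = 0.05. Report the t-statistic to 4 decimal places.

t = r·√(n − 2)/√(1 − r²) = 0.300·√20/√0.91 = 1.4064.
df = n − 2 = 20.
One-sided p ≈ 0.0875, which is ≥ 0.05, so fail to reject H₀.
The data do not give significant evidence of a linear association between soil temperature and CO₂ flux.

t = 1.4064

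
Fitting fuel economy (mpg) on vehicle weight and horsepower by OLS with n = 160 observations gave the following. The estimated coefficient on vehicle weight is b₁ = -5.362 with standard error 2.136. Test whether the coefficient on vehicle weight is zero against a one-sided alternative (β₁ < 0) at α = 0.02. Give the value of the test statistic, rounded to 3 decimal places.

H₀: β₁ = 0 vs H₁: β₁ < 0.
t = (b₁ − β₁⁰)/SE = -5.362 / 2.136 = -2.510.
df = n − k − 1 = 160 − 2 − 1 = 157.
One-sided p ≈ 0.0065, which is < 0.02, so reject H₀.
There is evidence that the true slope on vehicle weight is negative, holding the other predictors fixed.

t = -2.510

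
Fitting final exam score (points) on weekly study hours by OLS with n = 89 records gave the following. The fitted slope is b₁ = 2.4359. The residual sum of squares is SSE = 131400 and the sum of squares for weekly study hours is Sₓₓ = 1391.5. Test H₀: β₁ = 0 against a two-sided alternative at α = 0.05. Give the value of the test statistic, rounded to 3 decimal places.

t = 2.338

MSE = SSE/(n − 2) = 131400/87 = 1510.34.
SE(b₁) = √(MSE/Sₓₓ) = √(1510.34/1391.5) = 1.04183.
t = 2.4359 / 1.04183 = 2.338.
df = n − 2 = 87.
Two-sided p ≈ 0.0217, which is < 0.05, so reject H₀.
There is evidence that weekly study hours is associated with final exam score.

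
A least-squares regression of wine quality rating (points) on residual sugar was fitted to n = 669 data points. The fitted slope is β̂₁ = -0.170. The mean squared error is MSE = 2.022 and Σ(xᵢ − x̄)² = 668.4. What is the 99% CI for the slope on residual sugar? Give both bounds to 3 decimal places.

(-0.312, -0.028)

SE(β̂₁) = √(MSE/Sₓₓ) = √(2.022/668.4) = 0.0550012.
df = n − 2 = 667.
t* = t_{0.005, 667} = 2.58322.
Margin = t* × SE = 2.58322 × 0.0550012 = 0.14208.
CI: -0.170 ± 0.14208 → (-0.312, -0.028).
With 99% confidence, each one-unit increase in residual sugar is associated with a change of between -0.312 and -0.028 points in wine quality rating.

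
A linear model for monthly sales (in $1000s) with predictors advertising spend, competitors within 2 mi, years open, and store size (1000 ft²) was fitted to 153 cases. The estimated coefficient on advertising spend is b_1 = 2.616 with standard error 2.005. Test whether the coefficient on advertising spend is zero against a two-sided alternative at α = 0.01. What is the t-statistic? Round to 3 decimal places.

H₀: β₁ = 0 vs H₁: β₁ ≠ 0.
t = (b_1 − β₁⁰)/SE = 2.616 / 2.005 = 1.305.
df = n − k − 1 = 153 − 4 − 1 = 148.
Two-sided p ≈ 0.1940, which is ≥ 0.01, so fail to reject H₀.
The data do not give significant evidence of an association between advertising spend and monthly sales, after adjusting for the other predictors.

t = 1.305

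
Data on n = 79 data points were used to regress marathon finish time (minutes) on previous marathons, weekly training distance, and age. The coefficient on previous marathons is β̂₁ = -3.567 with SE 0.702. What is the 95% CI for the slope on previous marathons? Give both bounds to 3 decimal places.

df = n − k − 1 = 79 − 3 − 1 = 75.
t* = t_{0.025, 75} = 1.992102.
Margin = t* × SE = 1.992102 × 0.702 = 1.39846.
CI: -3.567 ± 1.39846 → (-4.965, -2.169).
With 95% confidence, each one-unit increase in previous marathons is associated with a change of between -4.965 and -2.169 minutes in marathon finish time, holding the other predictors fixed.

(-4.965, -2.169)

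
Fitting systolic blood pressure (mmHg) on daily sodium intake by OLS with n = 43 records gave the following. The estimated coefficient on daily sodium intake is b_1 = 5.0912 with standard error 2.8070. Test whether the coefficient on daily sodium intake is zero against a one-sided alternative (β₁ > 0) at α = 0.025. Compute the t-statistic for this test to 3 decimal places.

t = 1.814

H₀: β₁ = 0 vs H₁: β₁ > 0.
t = (b_1 − β₁⁰)/SE = 5.0912 / 2.8070 = 1.814.
df = n − 2 = 43 − 2 = 41.
One-sided p ≈ 0.0385, which is ≥ 0.025, so fail to reject H₀.
The data do not give significant evidence that the true slope on daily sodium intake is positive.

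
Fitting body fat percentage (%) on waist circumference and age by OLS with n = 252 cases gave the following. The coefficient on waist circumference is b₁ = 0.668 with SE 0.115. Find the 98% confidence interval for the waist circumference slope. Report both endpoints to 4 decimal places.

df = n − k − 1 = 252 − 2 − 1 = 249.
t* = t_{0.01, 249} = 2.341417.
Margin = t* × SE = 2.341417 × 0.115 = 0.269263.
CI: 0.668 ± 0.269263 → (0.3987, 0.9373).
With 98% confidence, each one-unit increase in waist circumference is associated with a change of between 0.3987 and 0.9373 % in body fat percentage, holding the other predictors fixed.

(0.3987, 0.9373)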